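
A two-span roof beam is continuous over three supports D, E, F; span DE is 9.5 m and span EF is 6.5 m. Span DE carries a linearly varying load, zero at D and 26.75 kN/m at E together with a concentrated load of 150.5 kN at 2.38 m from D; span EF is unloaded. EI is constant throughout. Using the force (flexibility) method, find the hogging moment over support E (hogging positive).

M_E = 195.2 kN·m

Insert a hinge at E; M_E is the redundant, and each span becomes simply supported.
End slopes at the hinge E, treating each span as simply supported:
  span DE: triangular load, peak 26.75: w₀L³/(45EI) = 509.7/EI
  span DE: point load 150.5 at a = 2.38: Pab(L + a)/(6LEI) = 531.5/EI
  relative rotation θ_0 = (1041 + 0)/EI = 1041/EI
A unit hogging moment at E produces rotation L₁/(3EI) + L₂/(3EI) = 5.333/EI.
Slope continuity at E: θ_0 = M_E·5.333/EI, so M_E = 1041/5.333 = 195.2 kN·m (hogging).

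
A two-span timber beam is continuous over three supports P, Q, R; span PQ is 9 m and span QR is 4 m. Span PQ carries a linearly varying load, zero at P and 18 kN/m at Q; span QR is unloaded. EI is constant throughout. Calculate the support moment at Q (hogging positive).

Take M_Q as the redundant. Released structure: two simple spans PQ and QR with a hinge at Q.
Discontinuity in slope at Q on the released structure — sum the simple-span end rotations:
  span PQ: triangular load, peak 18: w₀L³/(45EI) = 291.6/EI
  relative rotation θ_0 = (291.6 + 0)/EI = 291.6/EI
A unit hogging moment at Q produces rotation L₁/(3EI) + L₂/(3EI) = 4.333/EI.
Slope continuity at Q: θ_0 = M_Q·4.333/EI, so M_Q = 291.6/4.333 = 67.29 kN·m (hogging).

M_Q = 67.29 kN·m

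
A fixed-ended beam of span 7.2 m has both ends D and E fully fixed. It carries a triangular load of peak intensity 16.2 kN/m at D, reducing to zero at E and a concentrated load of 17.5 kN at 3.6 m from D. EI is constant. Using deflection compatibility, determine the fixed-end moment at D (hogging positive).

Take the two fixed-end moments M_D, M_E as redundants; the released structure is the simple span DE.
Simple-span end rotations at D and E under the given loads:
  at D: triangular load, peak 16.2: w₀L³/(45EI) = 134.4/EI
  at E: triangular load, peak 16.2: 7w₀L³/(360EI) = 117.6/EI
  at D: point load 17.5 at a = 3.6: Pab(L + b)/(6LEI) = 56.7/EI
  at E: point load 17.5 at a = 3.6: Pab(L + a)/(6LEI) = 56.7/EI
  θ_D0 = 191.1/EI,  θ_E0 = 174.3/EI
Flexibility coefficients: a unit moment at one end gives L/(3EI) there and L/(6EI) at the far end, so f₁₁ = f₂₂ = 2.4/EI and f₁₂ = f₂₁ = 1.2/EI.
Compatibility — zero rotation at each built-in end:
  2.4 M_D + 1.2 M_E = 191.1
  1.2 M_D + 2.4 M_E = 174.3
Solving the pair gives M_D = 57.74 kN·m and M_E = 43.74 kN·m (hogging).

M_D = 57.74 kN·m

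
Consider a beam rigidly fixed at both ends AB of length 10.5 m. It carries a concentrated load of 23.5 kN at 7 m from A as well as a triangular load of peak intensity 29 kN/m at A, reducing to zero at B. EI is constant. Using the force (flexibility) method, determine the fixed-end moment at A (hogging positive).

Take the two fixed-end moments M_A, M_B as redundants; the released structure is the simple span AB.
On the primary (simply-supported) span, the end slopes from the loading are:
  at A: point load 23.5 at a = 7: Pab(L + b)/(6LEI) = 127.9/EI
  at B: point load 23.5 at a = 7: Pab(L + a)/(6LEI) = 159.9/EI
  at A: triangular load, peak 29: w₀L³/(45EI) = 746/EI
  at B: triangular load, peak 29: 7w₀L³/(360EI) = 652.8/EI
  θ_A0 = 874/EI,  θ_B0 = 812.7/EI
Flexibility coefficients: a unit moment at one end gives L/(3EI) there and L/(6EI) at the far end, so f₁₁ = f₂₂ = 3.5/EI and f₁₂ = f₂₁ = 1.75/EI.
Compatibility — zero rotation at each built-in end:
  3.5 M_A + 1.75 M_B = 874
  1.75 M_A + 3.5 M_B = 812.7
Solving the pair gives M_A = 178.1 kN·m and M_B = 143.1 kN·m (hogging).

M_A = 178.1 kN·m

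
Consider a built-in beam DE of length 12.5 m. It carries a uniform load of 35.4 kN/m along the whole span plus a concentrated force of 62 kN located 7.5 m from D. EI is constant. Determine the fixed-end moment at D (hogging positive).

Release both end moments; the primary structure is a simply-supported span DE with redundants M_D and M_E.
On the primary (simply-supported) span, the end slopes from the loading are:
  at D: UDL 35.4: wL³/(24EI) = 2881/EI
  at E: UDL 35.4: wL³/(24EI) = 2881/EI
  at D: point load 62 at a = 7.5: Pab(L + b)/(6LEI) = 542.5/EI
  at E: point load 62 at a = 7.5: Pab(L + a)/(6LEI) = 620/EI
  θ_D0 = 3423/EI,  θ_E0 = 3501/EI
Flexibility coefficients: a unit moment at one end gives L/(3EI) there and L/(6EI) at the far end, so f₁₁ = f₂₂ = 4.167/EI and f₁₂ = f₂₁ = 2.083/EI.
Compatibility — zero rotation at each built-in end:
  4.167 M_D + 2.083 M_E = 3423
  2.083 M_D + 4.167 M_E = 3501
Solving the pair gives M_D = 535.3 kN·m and M_E = 572.5 kN·m (hogging).

M_D = 535.3 kN·m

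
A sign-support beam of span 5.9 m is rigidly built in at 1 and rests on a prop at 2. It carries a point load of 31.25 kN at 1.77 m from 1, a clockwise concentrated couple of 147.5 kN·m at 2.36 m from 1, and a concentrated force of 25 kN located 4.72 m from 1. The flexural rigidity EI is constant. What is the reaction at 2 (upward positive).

R_2 = 45.4 kN

Remove the prop at 2; the released (primary) structure is a cantilever built in at 1.
Deflection at 2 on the released cantilever, summing each load's contribution:
  point load 31.25 at a = 1.77: Pa²(3L − a)/(6EI) = 259.9/EI
  clockwise couple 147.5 at a = 2.36: M₀a(2L − a)/(2EI) = 1643/EI
  point load 25 at a = 4.72: Pa²(3L − a)/(6EI) = 1205/EI
  δ_0 = 3108/EI
Tip deflection under a unit load at 2: L³/(3EI) = 68.46/EI.
Compatibility at 2: δ_0 − R_2·δ_{22} = 0, so R_2 = 3108/68.46 = 45.4 kN.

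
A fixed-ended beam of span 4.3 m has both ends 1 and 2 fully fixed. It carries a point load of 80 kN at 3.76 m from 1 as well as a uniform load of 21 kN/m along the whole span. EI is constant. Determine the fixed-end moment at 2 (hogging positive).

Take the two fixed-end moments M_1, M_2 as redundants; the released structure is the simple span 12.
On the primary (simply-supported) span, the end slopes from the loading are:
  at 1: point load 80 at a = 3.76: Pab(L + b)/(6LEI) = 30.47/EI
  at 2: point load 80 at a = 3.76: Pab(L + a)/(6LEI) = 50.74/EI
  at 1: UDL 21: wL³/(24EI) = 69.57/EI
  at 2: UDL 21: wL³/(24EI) = 69.57/EI
  θ_10 = 100/EI,  θ_20 = 120.3/EI
Flexibility coefficients: a unit moment at one end gives L/(3EI) there and L/(6EI) at the far end, so f₁₁ = f₂₂ = 1.433/EI and f₁₂ = f₂₁ = 0.7167/EI.
Compatibility — zero rotation at each built-in end:
  1.433 M_1 + 0.7167 M_2 = 100
  0.7167 M_1 + 1.433 M_2 = 120.3
Solving the pair gives M_1 = 37.1 kN·m and M_2 = 65.39 kN·m (hogging).

M_2 = 65.39 kN·m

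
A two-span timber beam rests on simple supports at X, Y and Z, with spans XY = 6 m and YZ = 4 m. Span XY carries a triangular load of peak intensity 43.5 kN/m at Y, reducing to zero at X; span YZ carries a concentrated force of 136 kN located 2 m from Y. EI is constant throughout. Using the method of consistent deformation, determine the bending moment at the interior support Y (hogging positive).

Insert a hinge at Y; M_Y is the redundant, and each span becomes simply supported.
End slopes at the hinge Y, treating each span as simply supported:
  span XY: triangular load, peak 43.5: w₀L³/(45EI) = 208.8/EI
  span YZ: point load 136 at a = 2: Pab(L + b)/(6LEI) = 136/EI
  relative rotation θ_0 = (208.8 + 136)/EI = 344.8/EI
A unit hogging moment at Y produces rotation L₁/(3EI) + L₂/(3EI) = 3.333/EI.
Slope continuity at Y: θ_0 = M_Y·3.333/EI, so M_Y = 344.8/3.333 = 103.4 kN·m (hogging).

M_Y = 103.4 kN·m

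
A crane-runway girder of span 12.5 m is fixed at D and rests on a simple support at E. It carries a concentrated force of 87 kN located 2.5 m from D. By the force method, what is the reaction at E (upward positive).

Release the roller at E. Primary structure: cantilever fixed at D.
Primary-structure tip deflection at E by superposition:
  point load 87 at a = 2.5: Pa²(3L − a)/(6EI) = 3172/EI
Tip deflection under a unit load at E: L³/(3EI) = 651/EI.
Compatibility at E: δ_0 − R_E·δ_{EE} = 0, so R_E = 3172/651 = 4.872 kN.

R_E = 4.872 kN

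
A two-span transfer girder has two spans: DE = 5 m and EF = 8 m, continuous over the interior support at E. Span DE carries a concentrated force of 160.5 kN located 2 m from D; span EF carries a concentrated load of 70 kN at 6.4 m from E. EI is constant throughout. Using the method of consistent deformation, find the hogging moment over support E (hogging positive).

M_E = 84.94 kN·m

Release continuity at E by inserting a hinge; the redundant is the internal moment M_E. The primary structure is two simply-supported spans DE and EF.
Rotations at E on the released spans (each span's end-slope, ×1/EI):
  span DE: point load 160.5 at a = 2: Pab(L + a)/(6LEI) = 224.7/EI
  span EF: point load 70 at a = 6.4: Pab(L + b)/(6LEI) = 143.4/EI
  relative rotation θ_0 = (224.7 + 143.4)/EI = 368.1/EI
A unit hogging moment at E produces rotation L₁/(3EI) + L₂/(3EI) = 4.333/EI.
Slope continuity at E: θ_0 = M_E·4.333/EI, so M_E = 368.1/4.333 = 84.94 kN·m (hogging).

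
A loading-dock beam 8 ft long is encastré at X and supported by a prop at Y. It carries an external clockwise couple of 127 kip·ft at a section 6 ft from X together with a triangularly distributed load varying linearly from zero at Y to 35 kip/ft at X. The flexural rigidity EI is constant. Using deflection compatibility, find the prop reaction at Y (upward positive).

R_Y = 50.32 kip

Choose R_Y as the redundant. The primary structure is the cantilever fixed at X.
Downward deflection at the released point Y due to the loads:
  clockwise couple 127 at a = 6: M₀a(2L − a)/(2EI) = 3810/EI
  triangular load, peak 35 at the fixed end: w₀L⁴/(30EI) = 4779/EI
  δ_0 = 8589/EI
Tip deflection under a unit load at Y: L³/(3EI) = 170.7/EI.
The prop prevents deflection at Y: R_Y = δ_0/δ_{YY} = 8589/170.7 = 50.32 kip.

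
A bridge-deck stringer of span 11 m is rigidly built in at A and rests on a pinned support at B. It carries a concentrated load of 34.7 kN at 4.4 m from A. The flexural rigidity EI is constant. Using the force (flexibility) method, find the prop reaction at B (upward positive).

R_B = 7.218 kN

Remove the prop at B; the released (primary) structure is a cantilever built in at A.
Downward deflection at the released point B due to the loads:
  point load 34.7 at a = 4.4: Pa²(3L − a)/(6EI) = 3202/EI
Flexibility coefficient — unit upward force at B: δ_{BB} = L³/(3EI) = 443.7/EI.
The prop prevents deflection at B: R_B = δ_0/δ_{BB} = 3202/443.7 = 7.218 kN.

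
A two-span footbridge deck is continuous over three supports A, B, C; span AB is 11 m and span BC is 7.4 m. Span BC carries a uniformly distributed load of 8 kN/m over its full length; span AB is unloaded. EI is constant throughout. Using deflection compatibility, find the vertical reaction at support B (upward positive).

R_B = 34.58 kN

Take M_B as the redundant. Released structure: two simple spans AB and BC with a hinge at B.
Rotations at B on the released spans (each span's end-slope, ×1/EI):
  span BC: UDL 8: wL³/(24EI) = 135.1/EI
  relative rotation θ_0 = (0 + 135.1)/EI = 135.1/EI
A unit hogging moment at B produces rotation L₁/(3EI) + L₂/(3EI) = 6.133/EI.
Compatibility: M_B·(L₁+L₂)/(3EI) = θ_0, giving M_B = 22.02 kN·m (hogging).
Span AB, ΣM about A with M_B applied at B: R_B^{AB}·11 = 0 + 22.02, so R_B^{AB} = 2.002 kN and R_A = 0 − 2.002 = -2.002 kN.
Span BC, ΣM about C: R_B^{BC}·7.4 = 219 + 22.02, so R_B^{BC} = 32.58 kN and R_C = 59.2 − 32.58 = 26.62 kN.
R_B = 2.002 + 32.58 = 34.58 kN.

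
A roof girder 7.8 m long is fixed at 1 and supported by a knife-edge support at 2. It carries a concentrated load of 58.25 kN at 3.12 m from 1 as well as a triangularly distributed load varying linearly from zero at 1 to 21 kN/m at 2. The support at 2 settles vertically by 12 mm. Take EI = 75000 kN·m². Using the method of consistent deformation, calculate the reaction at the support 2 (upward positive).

R_2 = 51.47 kN

Release the roller at 2. Primary structure: cantilever fixed at 1.
Free-end deflection of the primary structure under the applied loading (downward +):
  point load 58.25 at a = 3.12: Pa²(3L − a)/(6EI) = 1917/EI
  triangular load, peak 21 at the free end: 11w₀L⁴/(120EI) = 7125/EI
  δ_0 = 9042/EI
Flexibility coefficient — unit upward force at 2: δ_{22} = L³/(3EI) = 158.2/EI.
With EI = 75000 kN·m²: δ_0 = 0.12056 m and δ_{22} = 0.002109 m/kN.
Compatibility — the beam at 2 must follow the support down by 0.012 m: δ_0 − R_2·δ_{22} = 0.012, so R_2 = (0.12056 − 0.012)/0.002109 = 51.47 kN.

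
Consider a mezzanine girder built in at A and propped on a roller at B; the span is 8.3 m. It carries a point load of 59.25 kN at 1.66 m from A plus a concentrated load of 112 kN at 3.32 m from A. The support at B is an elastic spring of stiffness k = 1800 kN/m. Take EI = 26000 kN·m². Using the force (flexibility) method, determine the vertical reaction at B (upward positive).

R_B = 24.74 kN

Choose R_B as the redundant. The primary structure is the cantilever fixed at A.
Deflection at B on the released cantilever, summing each load's contribution:
  point load 59.25 at a = 1.66: Pa²(3L − a)/(6EI) = 632.4/EI
  point load 112 at a = 3.32: Pa²(3L − a)/(6EI) = 4440/EI
  δ_0 = 5073/EI
Tip deflection under a unit load at B: L³/(3EI) = 190.6/EI.
With EI = 26000 kN·m²: δ_0 = 0.1951 m and δ_{BB} = 0.007331 m/kN.
Compatibility — the spring shortens by R_B/k under the reaction it provides: δ_0 − R_B·δ_{BB} = R_B/k. With 1/k = 0.000556 m/kN, R_B = δ_0 / (δ_{BB} + 1/k) = 0.1951 / (0.007331 + 0.000556) = 24.74 kN.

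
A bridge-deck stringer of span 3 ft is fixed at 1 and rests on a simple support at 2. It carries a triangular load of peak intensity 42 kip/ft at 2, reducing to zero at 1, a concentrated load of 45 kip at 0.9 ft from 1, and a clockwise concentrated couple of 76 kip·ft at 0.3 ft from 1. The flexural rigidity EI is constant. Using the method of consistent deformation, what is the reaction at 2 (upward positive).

Choose R_2 as the redundant. The primary structure is the cantilever fixed at 1.
Deflection at 2 on the released cantilever, summing each load's contribution:
  triangular load, peak 42 at the free end: 11w₀L⁴/(120EI) = 311.9/EI
  point load 45 at a = 0.9: Pa²(3L − a)/(6EI) = 49.21/EI
  clockwise couple 76 at a = 0.3: M₀a(2L − a)/(2EI) = 64.98/EI
  δ_0 = 426/EI
Tip deflection under a unit load at 2: L³/(3EI) = 9/EI.
Compatibility at 2: δ_0 − R_2·δ_{22} = 0, so R_2 = 426/9 = 47.34 kip.

R_2 = 47.34 kip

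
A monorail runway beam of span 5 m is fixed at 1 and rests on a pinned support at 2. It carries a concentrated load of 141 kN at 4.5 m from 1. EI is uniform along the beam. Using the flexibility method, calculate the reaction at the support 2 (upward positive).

Choose R_2 as the redundant. The primary structure is the cantilever fixed at 1.
Deflection at 2 on the released cantilever, summing each load's contribution:
  point load 141 at a = 4.5: Pa²(3L − a)/(6EI) = 4997/EI
Flexibility coefficient — unit upward force at 2: δ_{22} = L³/(3EI) = 41.67/EI.
Compatibility at 2: δ_0 − R_2·δ_{22} = 0, so R_2 = 4997/41.67 = 119.9 kN.

R_2 = 119.9 kN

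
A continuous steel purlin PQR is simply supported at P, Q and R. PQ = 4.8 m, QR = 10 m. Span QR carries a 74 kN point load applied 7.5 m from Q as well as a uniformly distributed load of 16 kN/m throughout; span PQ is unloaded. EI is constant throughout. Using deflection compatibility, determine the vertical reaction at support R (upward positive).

Take M_Q as the redundant. Released structure: two simple spans PQ and QR with a hinge at Q.
Rotations at Q on the released spans (each span's end-slope, ×1/EI):
  span QR: point load 74 at a = 7.5: Pab(L + b)/(6LEI) = 289.1/EI
  span QR: UDL 16: wL³/(24EI) = 666.7/EI
  relative rotation θ_0 = (0 + 955.7)/EI = 955.7/EI
A unit hogging moment at Q produces rotation L₁/(3EI) + L₂/(3EI) = 4.933/EI.
Slope continuity at Q: θ_0 = M_Q·4.933/EI, so M_Q = 955.7/4.933 = 193.7 kN·m (hogging).
Span QR, ΣM about R: R_Q^{QR}·10 = 985 + 193.7, so R_Q^{QR} = 117.9 kN and R_R = 234 − 117.9 = 116.1 kN.

R_R = 116.1 kN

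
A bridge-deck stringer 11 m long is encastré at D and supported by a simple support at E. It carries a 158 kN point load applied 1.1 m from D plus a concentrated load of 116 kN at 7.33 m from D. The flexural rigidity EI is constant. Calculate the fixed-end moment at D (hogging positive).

Choose R_E as the redundant. The primary structure is the cantilever fixed at D.
Primary-structure tip deflection at E by superposition:
  point load 158 at a = 1.1: Pa²(3L − a)/(6EI) = 1016/EI
  point load 116 at a = 7.33: Pa²(3L − a)/(6EI) = 26665/EI
  δ_0 = 27681/EI
Flexibility coefficient — unit upward force at E: δ_{EE} = L³/(3EI) = 443.7/EI.
The prop prevents deflection at E: R_E = δ_0/δ_{EE} = 27681/443.7 = 62.39 kN.
Moment equilibrium about D: M_D = Σ(load moments about D) − R_E·L = 1024 − 62.39×11 = 337.8 kN·m.

M_D = 337.8 kN·m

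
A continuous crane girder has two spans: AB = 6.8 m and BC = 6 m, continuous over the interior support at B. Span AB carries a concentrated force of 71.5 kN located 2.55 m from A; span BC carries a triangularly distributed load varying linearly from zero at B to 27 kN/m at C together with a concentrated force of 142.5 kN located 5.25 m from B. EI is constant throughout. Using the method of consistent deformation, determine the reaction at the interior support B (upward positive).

Insert a hinge at B; M_B is the redundant, and each span becomes simply supported.
End slopes at the hinge B, treating each span as simply supported:
  span AB: point load 71.5 at a = 2.55: Pab(L + a)/(6LEI) = 177.6/EI
  span BC: triangular load, peak 27: 7w₀L³/(360EI) = 113.4/EI
  span BC: point load 142.5 at a = 5.25: Pab(L + b)/(6LEI) = 105.2/EI
  relative rotation θ_0 = (177.6 + 218.6)/EI = 396.2/EI
A unit hogging moment at B produces rotation L₁/(3EI) + L₂/(3EI) = 4.267/EI.
Compatibility: M_B·(L₁+L₂)/(3EI) = θ_0, giving M_B = 92.86 kN·m (hogging).
Span AB, ΣM about A with M_B applied at B: R_B^{AB}·6.8 = 182.3 + 92.86, so R_B^{AB} = 40.47 kN and R_A = 71.5 − 40.47 = 31.03 kN.
Span BC, ΣM about C: R_B^{BC}·6 = 268.9 + 92.86, so R_B^{BC} = 60.29 kN and R_C = 223.5 − 60.29 = 163.2 kN.
R_B = 40.47 + 60.29 = 100.8 kN.

R_B = 100.8 kN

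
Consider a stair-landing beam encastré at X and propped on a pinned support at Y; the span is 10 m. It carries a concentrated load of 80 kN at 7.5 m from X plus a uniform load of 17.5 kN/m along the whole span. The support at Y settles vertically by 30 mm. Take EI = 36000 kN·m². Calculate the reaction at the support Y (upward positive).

Choose R_Y as the redundant. The primary structure is the cantilever fixed at X.
Free-end deflection of the primary structure under the applied loading (downward +):
  point load 80 at a = 7.5: Pa²(3L − a)/(6EI) = 16875/EI
  UDL 17.5: wL⁴/(8EI) = 21875/EI
  δ_0 = 38750/EI
Flexibility coefficient — unit upward force at Y: δ_{YY} = L³/(3EI) = 333.3/EI.
With EI = 36000 kN·m²: δ_0 = 1.0764 m and δ_{YY} = 0.009259 m/kN.
Compatibility — the beam at Y must follow the support down by 0.03 m: δ_0 − R_Y·δ_{YY} = 0.03, so R_Y = (1.0764 − 0.03)/0.009259 = 113 kN.

R_Y = 113 kN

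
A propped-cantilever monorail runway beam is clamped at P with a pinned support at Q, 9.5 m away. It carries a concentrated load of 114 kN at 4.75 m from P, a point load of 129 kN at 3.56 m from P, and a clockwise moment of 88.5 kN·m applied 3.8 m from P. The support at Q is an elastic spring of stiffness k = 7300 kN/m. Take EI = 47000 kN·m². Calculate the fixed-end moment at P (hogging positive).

Remove the prop at Q; the released (primary) structure is a cantilever built in at P.
Free-end deflection of the primary structure under the applied loading (downward +):
  point load 114 at a = 4.75: Pa²(3L − a)/(6EI) = 10181/EI
  point load 129 at a = 3.56: Pa²(3L − a)/(6EI) = 6796/EI
  clockwise couple 88.5 at a = 3.8: M₀a(2L − a)/(2EI) = 2556/EI
  δ_0 = 19533/EI
Tip deflection under a unit load at Q: L³/(3EI) = 285.8/EI.
With EI = 47000 kN·m²: δ_0 = 0.41559 m and δ_{QQ} = 0.006081 m/kN.
Compatibility — the spring shortens by R_Q/k under the reaction it provides: δ_0 − R_Q·δ_{QQ} = R_Q/k. With 1/k = 0.000137 m/kN, R_Q = δ_0 / (δ_{QQ} + 1/k) = 0.41559 / (0.006081 + 0.000137) = 66.84 kN.
Moment equilibrium about P: M_P = Σ(load moments about P) − R_Q·L = 1089 − 66.84×9.5 = 454.3 kN·m.

M_P = 454.3 kN·m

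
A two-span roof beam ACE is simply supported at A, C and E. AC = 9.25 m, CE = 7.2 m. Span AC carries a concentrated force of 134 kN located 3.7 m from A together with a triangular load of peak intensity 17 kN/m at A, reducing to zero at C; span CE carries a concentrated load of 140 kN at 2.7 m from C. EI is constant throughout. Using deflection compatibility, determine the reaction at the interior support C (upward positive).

Release continuity at C by inserting a hinge; the redundant is the internal moment M_C. The primary structure is two simply-supported spans AC and CE.
End slopes at the hinge C, treating each span as simply supported:
  span AC: point load 134 at a = 3.7: Pab(L + a)/(6LEI) = 642.1/EI
  span AC: triangular load, peak 17: 7w₀L³/(360EI) = 261.6/EI
  span CE: point load 140 at a = 2.7: Pab(L + b)/(6LEI) = 460.7/EI
  relative rotation θ_0 = (903.7 + 460.7)/EI = 1364/EI
A unit hogging moment at C produces rotation L₁/(3EI) + L₂/(3EI) = 5.483/EI.
Compatibility: M_C·(L₁+L₂)/(3EI) = θ_0, giving M_C = 248.8 kN·m (hogging).
Span AC, ΣM about A with M_C applied at C: R_C^{AC}·9.25 = 738.2 + 248.8, so R_C^{AC} = 106.7 kN and R_A = 212.6 − 106.7 = 105.9 kN.
Span CE, ΣM about E: R_C^{CE}·7.2 = 630 + 248.8, so R_C^{CE} = 122.1 kN and R_E = 140 − 122.1 = 17.94 kN.
R_C = 106.7 + 122.1 = 228.8 kN.

R_C = 228.8 kN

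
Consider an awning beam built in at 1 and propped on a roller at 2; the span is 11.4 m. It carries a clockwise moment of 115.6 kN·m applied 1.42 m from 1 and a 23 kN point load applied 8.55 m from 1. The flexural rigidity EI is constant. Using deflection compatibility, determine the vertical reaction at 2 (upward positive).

Take the reaction at 2 as the redundant and release it; the primary structure is a cantilever fixed at 1.
Free-end deflection of the primary structure under the applied loading (downward +):
  clockwise couple 115.6 at a = 1.42: M₀a(2L − a)/(2EI) = 1755/EI
  point load 23 at a = 8.55: Pa²(3L − a)/(6EI) = 7188/EI
  δ_0 = 8943/EI
Flexibility coefficient — unit upward force at 2: δ_{22} = L³/(3EI) = 493.8/EI.
The prop prevents deflection at 2: R_2 = δ_0/δ_{22} = 8943/493.8 = 18.11 kN.

R_2 = 18.11 kN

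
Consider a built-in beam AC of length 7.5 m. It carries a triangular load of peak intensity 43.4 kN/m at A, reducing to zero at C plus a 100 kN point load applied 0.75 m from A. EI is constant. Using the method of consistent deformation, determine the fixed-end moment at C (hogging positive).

M_C = 88.12 kN·m

Release both end moments; the primary structure is a simply-supported span AC with redundants M_A and M_C.
On the primary (simply-supported) span, the end slopes from the loading are:
  at A: triangular load, peak 43.4: w₀L³/(45EI) = 406.9/EI
  at C: triangular load, peak 43.4: 7w₀L³/(360EI) = 356/EI
  at A: point load 100 at a = 0.75: Pab(L + b)/(6LEI) = 160.3/EI
  at C: point load 100 at a = 0.75: Pab(L + a)/(6LEI) = 92.81/EI
  θ_A0 = 567.2/EI,  θ_C0 = 448.8/EI
Flexibility coefficients: a unit moment at one end gives L/(3EI) there and L/(6EI) at the far end, so f₁₁ = f₂₂ = 2.5/EI and f₁₂ = f₂₁ = 1.25/EI.
Compatibility — zero rotation at each built-in end:
  2.5 M_A + 1.25 M_C = 567.2
  1.25 M_A + 2.5 M_C = 448.8
Solving the pair gives M_A = 182.8 kN·m and M_C = 88.12 kN·m (hogging).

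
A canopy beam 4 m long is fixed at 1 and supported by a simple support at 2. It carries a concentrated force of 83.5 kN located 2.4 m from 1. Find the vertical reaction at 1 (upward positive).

R_1 = 47.43 kN

Choose R_2 as the redundant. The primary structure is the cantilever fixed at 1.
Deflection at 2 on the released cantilever, summing each load's contribution:
  point load 83.5 at a = 2.4: Pa²(3L − a)/(6EI) = 769.5/EI
Flexibility coefficient — unit upward force at 2: δ_{22} = L³/(3EI) = 21.33/EI.
Compatibility at 2: δ_0 − R_2·δ_{22} = 0, so R_2 = 769.5/21.33 = 36.07 kN.
Vertical equilibrium: R_1 = ΣP − R_2 = 83.5 − 36.07 = 47.43 kN.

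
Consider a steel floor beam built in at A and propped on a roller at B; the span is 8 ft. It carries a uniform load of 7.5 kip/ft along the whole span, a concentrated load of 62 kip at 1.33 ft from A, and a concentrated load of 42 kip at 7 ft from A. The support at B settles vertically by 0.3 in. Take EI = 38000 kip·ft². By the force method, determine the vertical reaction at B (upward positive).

R_B = 53.53 kip

Remove the prop at B; the released (primary) structure is a cantilever built in at A.
Deflection at B on the released cantilever, summing each load's contribution:
  UDL 7.5: wL⁴/(8EI) = 3840/EI
  point load 62 at a = 1.33: Pa²(3L − a)/(6EI) = 414.4/EI
  point load 42 at a = 7: Pa²(3L − a)/(6EI) = 5831/EI
  δ_0 = 10085/EI
Tip deflection under a unit load at B: L³/(3EI) = 170.7/EI.
With EI = 38000 kip·ft²: δ_0 = 0.2654 ft and δ_{BB} = 0.004491 ft/kip.
Compatibility — the beam at B must follow the support down by 0.025 ft: δ_0 − R_B·δ_{BB} = 0.025, so R_B = (0.2654 − 0.025)/0.004491 = 53.53 kip.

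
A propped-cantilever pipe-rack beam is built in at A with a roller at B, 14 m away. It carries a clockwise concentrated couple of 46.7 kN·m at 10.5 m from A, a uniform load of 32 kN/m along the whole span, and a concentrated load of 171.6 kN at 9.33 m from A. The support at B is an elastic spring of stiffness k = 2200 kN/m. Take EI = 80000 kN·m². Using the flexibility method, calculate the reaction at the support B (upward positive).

R_B = 251.6 kN

Release the roller at B. Primary structure: cantilever fixed at A.
Deflection at B on the released cantilever, summing each load's contribution:
  clockwise couple 46.7 at a = 10.5: M₀a(2L − a)/(2EI) = 4291/EI
  UDL 32: wL⁴/(8EI) = 153664/EI
  point load 171.6 at a = 9.33: Pa²(3L − a)/(6EI) = 81335/EI
  δ_0 = 239290/EI
Flexibility coefficient — unit upward force at B: δ_{BB} = L³/(3EI) = 914.7/EI.
With EI = 80000 kN·m²: δ_0 = 2.9911 m and δ_{BB} = 0.011433 m/kN.
Compatibility — the spring shortens by R_B/k under the reaction it provides: δ_0 − R_B·δ_{BB} = R_B/k. With 1/k = 0.000455 m/kN, R_B = δ_0 / (δ_{BB} + 1/k) = 2.9911 / (0.011433 + 0.000455) = 251.6 kN.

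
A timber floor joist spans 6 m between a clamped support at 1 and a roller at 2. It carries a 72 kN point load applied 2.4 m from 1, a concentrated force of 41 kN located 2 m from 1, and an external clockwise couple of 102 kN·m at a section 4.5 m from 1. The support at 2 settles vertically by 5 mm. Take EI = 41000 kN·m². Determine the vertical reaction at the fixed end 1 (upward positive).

R_1 = 70.89 kN

Remove the prop at 2; the released (primary) structure is a cantilever built in at 1.
Deflection at 2 on the released cantilever, summing each load's contribution:
  point load 72 at a = 2.4: Pa²(3L − a)/(6EI) = 1078/EI
  point load 41 at a = 2: Pa²(3L − a)/(6EI) = 437.3/EI
  clockwise couple 102 at a = 4.5: M₀a(2L − a)/(2EI) = 1721/EI
  δ_0 = 3237/EI
Flexibility coefficient — unit upward force at 2: δ_{22} = L³/(3EI) = 72/EI.
With EI = 41000 kN·m²: δ_0 = 0.078948 m and δ_{22} = 0.001756 m/kN.
Compatibility — the beam at 2 must follow the support down by 0.005 m: δ_0 − R_2·δ_{22} = 0.005, so R_2 = (0.078948 − 0.005)/0.001756 = 42.11 kN.
Vertical equilibrium: R_1 = ΣP − R_2 = 113 − 42.11 = 70.89 kN.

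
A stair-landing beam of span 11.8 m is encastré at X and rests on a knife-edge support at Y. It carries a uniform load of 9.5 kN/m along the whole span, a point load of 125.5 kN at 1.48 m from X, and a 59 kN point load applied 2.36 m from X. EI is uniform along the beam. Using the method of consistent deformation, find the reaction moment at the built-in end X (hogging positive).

M_X = 417.9 kN·m

Remove the prop at Y; the released (primary) structure is a cantilever built in at X.
Deflection at Y on the released cantilever, summing each load's contribution:
  UDL 9.5: wL⁴/(8EI) = 23023/EI
  point load 125.5 at a = 1.48: Pa²(3L − a)/(6EI) = 1554/EI
  point load 59 at a = 2.36: Pa²(3L − a)/(6EI) = 1810/EI
  δ_0 = 26387/EI
Flexibility coefficient — unit upward force at Y: δ_{YY} = L³/(3EI) = 547.7/EI.
Compatibility at Y: δ_0 − R_Y·δ_{YY} = 0, so R_Y = 26387/547.7 = 48.18 kN.
Moment equilibrium about X: M_X = Σ(load moments about X) − R_Y·L = 986.4 − 48.18×11.8 = 417.9 kN·m.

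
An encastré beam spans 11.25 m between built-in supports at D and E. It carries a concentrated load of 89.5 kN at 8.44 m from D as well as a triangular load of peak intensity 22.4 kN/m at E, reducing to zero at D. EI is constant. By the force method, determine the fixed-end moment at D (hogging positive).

Release both end moments; the primary structure is a simply-supported span DE with redundants M_D and M_E.
Simple-span end rotations at D and E under the given loads:
  at D: point load 89.5 at a = 8.44: Pab(L + b)/(6LEI) = 442.1/EI
  at E: point load 89.5 at a = 8.44: Pab(L + a)/(6LEI) = 619.2/EI
  at D: triangular load, peak 22.4: 7w₀L³/(360EI) = 620.2/EI
  at E: triangular load, peak 22.4: w₀L³/(45EI) = 708.8/EI
  θ_D0 = 1062/EI,  θ_E0 = 1328/EI
Flexibility coefficients: a unit moment at one end gives L/(3EI) there and L/(6EI) at the far end, so f₁₁ = f₂₂ = 3.75/EI and f₁₂ = f₂₁ = 1.875/EI.
Compatibility — zero rotation at each built-in end:
  3.75 M_D + 1.875 M_E = 1062
  1.875 M_D + 3.75 M_E = 1328
Solving the pair gives M_D = 141.6 kN·m and M_E = 283.3 kN·m (hogging).

M_D = 141.6 kN·m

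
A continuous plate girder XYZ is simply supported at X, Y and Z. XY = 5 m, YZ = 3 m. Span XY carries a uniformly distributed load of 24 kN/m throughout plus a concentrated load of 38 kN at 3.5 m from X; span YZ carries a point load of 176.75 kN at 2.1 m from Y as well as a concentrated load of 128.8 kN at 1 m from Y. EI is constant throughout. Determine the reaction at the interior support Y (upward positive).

Insert a hinge at Y; M_Y is the redundant, and each span becomes simply supported.
Discontinuity in slope at Y on the released structure — sum the simple-span end rotations:
  span XY: UDL 24: wL³/(24EI) = 125/EI
  span XY: point load 38 at a = 3.5: Pab(L + a)/(6LEI) = 56.52/EI
  span YZ: point load 176.75 at a = 2.1: Pab(L + b)/(6LEI) = 72.38/EI
  span YZ: point load 128.8 at a = 1: Pab(L + b)/(6LEI) = 71.56/EI
  relative rotation θ_0 = (181.5 + 143.9)/EI = 325.5/EI
A unit hogging moment at Y produces rotation L₁/(3EI) + L₂/(3EI) = 2.667/EI.
Compatibility: M_Y·(L₁+L₂)/(3EI) = θ_0, giving M_Y = 122 kN·m (hogging).
Span XY, ΣM about X with M_Y applied at Y: R_Y^{XY}·5 = 433 + 122, so R_Y^{XY} = 111 kN and R_X = 158 − 111 = 46.99 kN.
Span YZ, ΣM about Z: R_Y^{YZ}·3 = 416.7 + 122, so R_Y^{YZ} = 179.6 kN and R_Z = 305.6 − 179.6 = 126 kN.
R_Y = 111 + 179.6 = 290.6 kN.

R_Y = 290.6 kN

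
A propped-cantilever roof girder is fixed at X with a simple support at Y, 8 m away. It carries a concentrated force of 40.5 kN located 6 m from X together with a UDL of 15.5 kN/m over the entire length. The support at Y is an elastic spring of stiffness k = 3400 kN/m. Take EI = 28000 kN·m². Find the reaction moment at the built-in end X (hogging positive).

Remove the prop at Y; the released (primary) structure is a cantilever built in at X.
Deflection at Y on the released cantilever, summing each load's contribution:
  point load 40.5 at a = 6: Pa²(3L − a)/(6EI) = 4374/EI
  UDL 15.5: wL⁴/(8EI) = 7936/EI
  δ_0 = 12310/EI
Flexibility coefficient — unit upward force at Y: δ_{YY} = L³/(3EI) = 170.7/EI.
With EI = 28000 kN·m²: δ_0 = 0.43964 m and δ_{YY} = 0.006095 m/kN.
Compatibility — the spring shortens by R_Y/k under the reaction it provides: δ_0 − R_Y·δ_{YY} = R_Y/k. With 1/k = 0.000294 m/kN, R_Y = δ_0 / (δ_{YY} + 1/k) = 0.43964 / (0.006095 + 0.000294) = 68.81 kN.
Moment equilibrium about X: M_X = Σ(load moments about X) − R_Y·L = 739 − 68.81×8 = 188.5 kN·m.

M_X = 188.5 kN·m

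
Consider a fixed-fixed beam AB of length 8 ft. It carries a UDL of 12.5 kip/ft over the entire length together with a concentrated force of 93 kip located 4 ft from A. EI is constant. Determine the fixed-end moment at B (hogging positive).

M_B = 159.7 kip·ft

Release both end moments; the primary structure is a simply-supported span AB with redundants M_A and M_B.
Simple-span end rotations at A and B under the given loads:
  at A: UDL 12.5: wL³/(24EI) = 266.7/EI
  at B: UDL 12.5: wL³/(24EI) = 266.7/EI
  at A: point load 93 at a = 4: Pab(L + b)/(6LEI) = 372/EI
  at B: point load 93 at a = 4: Pab(L + a)/(6LEI) = 372/EI
  θ_A0 = 638.7/EI,  θ_B0 = 638.7/EI
Flexibility coefficients: a unit moment at one end gives L/(3EI) there and L/(6EI) at the far end, so f₁₁ = f₂₂ = 2.667/EI and f₁₂ = f₂₁ = 1.333/EI.
Compatibility — zero rotation at each built-in end:
  2.667 M_A + 1.333 M_B = 638.7
  1.333 M_A + 2.667 M_B = 638.7
Solving the pair gives M_A = 159.7 kip·ft and M_B = 159.7 kip·ft (hogging).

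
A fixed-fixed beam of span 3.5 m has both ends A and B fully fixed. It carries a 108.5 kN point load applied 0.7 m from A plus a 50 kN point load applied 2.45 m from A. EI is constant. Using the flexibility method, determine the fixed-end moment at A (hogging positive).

M_A = 59.63 kN·m

Take the two fixed-end moments M_A, M_B as redundants; the released structure is the simple span AB.
On the primary (simply-supported) span, the end slopes from the loading are:
  at A: point load 108.5 at a = 0.7: Pab(L + b)/(6LEI) = 63.8/EI
  at B: point load 108.5 at a = 0.7: Pab(L + a)/(6LEI) = 42.53/EI
  at A: point load 50 at a = 2.45: Pab(L + b)/(6LEI) = 27.87/EI
  at B: point load 50 at a = 2.45: Pab(L + a)/(6LEI) = 36.44/EI
  θ_A0 = 91.67/EI,  θ_B0 = 78.98/EI
Flexibility coefficients: a unit moment at one end gives L/(3EI) there and L/(6EI) at the far end, so f₁₁ = f₂₂ = 1.167/EI and f₁₂ = f₂₁ = 0.5833/EI.
Compatibility — zero rotation at each built-in end:
  1.167 M_A + 0.5833 M_B = 91.67
  0.5833 M_A + 1.167 M_B = 78.98
Solving the pair gives M_A = 59.63 kN·m and M_B = 37.88 kN·m (hogging).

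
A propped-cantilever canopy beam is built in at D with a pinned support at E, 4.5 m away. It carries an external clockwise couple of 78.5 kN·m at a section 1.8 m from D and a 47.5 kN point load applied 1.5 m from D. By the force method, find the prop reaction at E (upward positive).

R_E = 23.78 kN

Remove the prop at E; the released (primary) structure is a cantilever built in at D.
Deflection at E on the released cantilever, summing each load's contribution:
  clockwise couple 78.5 at a = 1.8: M₀a(2L − a)/(2EI) = 508.7/EI
  point load 47.5 at a = 1.5: Pa²(3L − a)/(6EI) = 213.8/EI
  δ_0 = 722.4/EI
Tip deflection under a unit load at E: L³/(3EI) = 30.38/EI.
The prop prevents deflection at E: R_E = δ_0/δ_{EE} = 722.4/30.38 = 23.78 kN.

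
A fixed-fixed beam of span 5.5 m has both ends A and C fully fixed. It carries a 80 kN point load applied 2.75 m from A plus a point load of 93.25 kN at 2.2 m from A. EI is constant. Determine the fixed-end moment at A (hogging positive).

M_A = 128.9 kN·m

Release both end moments; the primary structure is a simply-supported span AC with redundants M_A and M_C.
On the primary (simply-supported) span, the end slopes from the loading are:
  at A: point load 80 at a = 2.75: Pab(L + b)/(6LEI) = 151.2/EI
  at C: point load 80 at a = 2.75: Pab(L + a)/(6LEI) = 151.2/EI
  at A: point load 93.25 at a = 2.2: Pab(L + b)/(6LEI) = 180.5/EI
  at C: point load 93.25 at a = 2.2: Pab(L + a)/(6LEI) = 158/EI
  θ_A0 = 331.8/EI,  θ_C0 = 309.2/EI
Flexibility coefficients: a unit moment at one end gives L/(3EI) there and L/(6EI) at the far end, so f₁₁ = f₂₂ = 1.833/EI and f₁₂ = f₂₁ = 0.9167/EI.
Compatibility — zero rotation at each built-in end:
  1.833 M_A + 0.9167 M_C = 331.8
  0.9167 M_A + 1.833 M_C = 309.2
Solving the pair gives M_A = 128.9 kN·m and M_C = 104.2 kN·m (hogging).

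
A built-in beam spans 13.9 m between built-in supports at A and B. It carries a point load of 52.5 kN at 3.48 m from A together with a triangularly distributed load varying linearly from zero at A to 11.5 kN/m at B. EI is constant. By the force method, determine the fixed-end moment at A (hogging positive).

M_A = 176.7 kN·m

Take the two fixed-end moments M_A, M_B as redundants; the released structure is the simple span AB.
End rotations of the released simple span under the applied load (×1/EI):
  at A: point load 52.5 at a = 3.48: Pab(L + b)/(6LEI) = 555.1/EI
  at B: point load 52.5 at a = 3.48: Pab(L + a)/(6LEI) = 396.7/EI
  at A: triangular load, peak 11.5: 7w₀L³/(360EI) = 600.5/EI
  at B: triangular load, peak 11.5: w₀L³/(45EI) = 686.3/EI
  θ_A0 = 1156/EI,  θ_B0 = 1083/EI
Flexibility coefficients: a unit moment at one end gives L/(3EI) there and L/(6EI) at the far end, so f₁₁ = f₂₂ = 4.633/EI and f₁₂ = f₂₁ = 2.317/EI.
Compatibility — zero rotation at each built-in end:
  4.633 M_A + 2.317 M_B = 1156
  2.317 M_A + 4.633 M_B = 1083
Solving the pair gives M_A = 176.7 kN·m and M_B = 145.4 kN·m (hogging).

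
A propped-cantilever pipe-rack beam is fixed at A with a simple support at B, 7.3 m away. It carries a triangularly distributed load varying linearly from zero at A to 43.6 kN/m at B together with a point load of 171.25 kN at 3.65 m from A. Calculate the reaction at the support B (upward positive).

R_B = 141 kN

Take the reaction at B as the redundant and release it; the primary structure is a cantilever fixed at A.
Deflection at B on the released cantilever, summing each load's contribution:
  triangular load, peak 43.6 at the free end: 11w₀L⁴/(120EI) = 11350/EI
  point load 171.25 at a = 3.65: Pa²(3L − a)/(6EI) = 6939/EI
  δ_0 = 18289/EI
Tip deflection under a unit load at B: L³/(3EI) = 129.7/EI.
Compatibility at B: δ_0 − R_B·δ_{BB} = 0, so R_B = 18289/129.7 = 141 kN.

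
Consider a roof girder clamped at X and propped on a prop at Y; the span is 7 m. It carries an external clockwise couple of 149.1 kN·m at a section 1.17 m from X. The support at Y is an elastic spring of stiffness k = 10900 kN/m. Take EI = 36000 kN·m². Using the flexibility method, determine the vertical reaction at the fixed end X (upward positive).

R_X = -9.513 kN

Remove the prop at Y; the released (primary) structure is a cantilever built in at X.
Deflection at Y on the released cantilever, summing each load's contribution:
  clockwise couple 149.1 at a = 1.17: M₀a(2L − a)/(2EI) = 1119/EI
Tip deflection under a unit load at Y: L³/(3EI) = 114.3/EI.
With EI = 36000 kN·m²: δ_0 = 0.031085 m and δ_{YY} = 0.003176 m/kN.
Compatibility — the spring shortens by R_Y/k under the reaction it provides: δ_0 − R_Y·δ_{YY} = R_Y/k. With 1/k = 0.000092 m/kN, R_Y = δ_0 / (δ_{YY} + 1/k) = 0.031085 / (0.003176 + 0.000092) = 9.513 kN.
Vertical equilibrium: R_X = ΣP − R_Y = 0 − 9.513 = -9.513 kN.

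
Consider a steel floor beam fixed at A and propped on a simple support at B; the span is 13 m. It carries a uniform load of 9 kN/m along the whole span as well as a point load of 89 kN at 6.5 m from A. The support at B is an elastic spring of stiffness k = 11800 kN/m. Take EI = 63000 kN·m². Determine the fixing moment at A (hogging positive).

Choose R_B as the redundant. The primary structure is the cantilever fixed at A.
Free-end deflection of the primary structure under the applied loading (downward +):
  UDL 9: wL⁴/(8EI) = 32131/EI
  point load 89 at a = 6.5: Pa²(3L − a)/(6EI) = 20368/EI
  δ_0 = 52499/EI
Flexibility coefficient — unit upward force at B: δ_{BB} = L³/(3EI) = 732.3/EI.
With EI = 63000 kN·m²: δ_0 = 0.83332 m and δ_{BB} = 0.011624 m/kN.
Compatibility — the spring shortens by R_B/k under the reaction it provides: δ_0 − R_B·δ_{BB} = R_B/k. With 1/k = 0.000085 m/kN, R_B = δ_0 / (δ_{BB} + 1/k) = 0.83332 / (0.011624 + 0.000085) = 71.17 kN.
Moment equilibrium about A: M_A = Σ(load moments about A) − R_B·L = 1339 − 71.17×13 = 413.8 kN·m.

M_A = 413.8 kN·m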